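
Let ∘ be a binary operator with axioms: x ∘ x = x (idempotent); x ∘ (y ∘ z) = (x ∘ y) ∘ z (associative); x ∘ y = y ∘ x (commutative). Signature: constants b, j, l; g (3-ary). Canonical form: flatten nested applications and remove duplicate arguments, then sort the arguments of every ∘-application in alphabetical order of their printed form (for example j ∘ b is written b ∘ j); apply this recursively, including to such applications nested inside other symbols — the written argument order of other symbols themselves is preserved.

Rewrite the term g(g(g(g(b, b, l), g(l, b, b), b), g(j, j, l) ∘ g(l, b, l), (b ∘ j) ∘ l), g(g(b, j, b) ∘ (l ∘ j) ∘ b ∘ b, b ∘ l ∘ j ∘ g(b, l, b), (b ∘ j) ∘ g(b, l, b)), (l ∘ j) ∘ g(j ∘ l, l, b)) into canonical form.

Descend into:  (l ∘ j) ∘ g(j ∘ l, l, b)
Flatten:  l ∘ j ∘ g(j ∘ l, l, b)
Order the arguments:  g(j ∘ l, l, b) ∘ j ∘ l
Reassemble:  g(g(g(g(b, b, l), g(l, b, b), b), g(j, j, l) ∘ g(l, b, l), b ∘ j ∘ l), g(b ∘ g(b, j, b) ∘ j ∘ l, b ∘ g(b, l, b) ∘ j ∘ l, b ∘ g(b, l, b) ∘ j), g(j ∘ l, l, b) ∘ j ∘ l)

Answer: g(g(g(g(b, b, l), g(l, b, b), b), g(j, j, l) ∘ g(l, b, l), b ∘ j ∘ l), g(b ∘ g(b, j, b) ∘ j ∘ l, b ∘ g(b, l, b) ∘ j ∘ l, b ∘ g(b, l, b) ∘ j), g(j ∘ l, l, b) ∘ j ∘ l)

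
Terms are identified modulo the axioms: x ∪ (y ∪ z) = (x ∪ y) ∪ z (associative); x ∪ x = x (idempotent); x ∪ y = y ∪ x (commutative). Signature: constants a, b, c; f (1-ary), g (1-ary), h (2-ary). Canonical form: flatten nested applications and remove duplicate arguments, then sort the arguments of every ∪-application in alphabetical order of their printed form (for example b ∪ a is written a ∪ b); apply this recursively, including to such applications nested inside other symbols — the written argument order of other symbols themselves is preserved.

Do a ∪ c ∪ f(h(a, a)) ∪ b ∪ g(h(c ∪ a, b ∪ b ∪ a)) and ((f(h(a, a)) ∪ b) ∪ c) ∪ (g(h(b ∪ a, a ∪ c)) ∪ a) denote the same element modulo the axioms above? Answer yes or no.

Answer: no — a ∪ b ∪ c ∪ f(h(a, a)) ∪ g(h(a ∪ c, a ∪ b)) vs a ∪ b ∪ c ∪ f(h(a, a)) ∪ g(h(a ∪ b, a ∪ c))

Derivation:
Left:  a ∪ c ∪ f(h(a, a)) ∪ b ∪ g(h(c ∪ a, b ∪ b ∪ a))
  Canonicalize subterm:  g(h(c ∪ a, b ∪ b ∪ a))  →  g(h(a ∪ c, a ∪ b))
  Sort:  a ∪ b ∪ c ∪ f(h(a, a)) ∪ g(h(a ∪ c, a ∪ b))
Right:  ((f(h(a, a)) ∪ b) ∪ c) ∪ (g(h(b ∪ a, a ∪ c)) ∪ a)
  Merge nested applications:  f(h(a, a)) ∪ b ∪ c ∪ g(h(b ∪ a, a ∪ c)) ∪ a
  Canonicalize subterm:  g(h(b ∪ a, a ∪ c))  →  g(h(a ∪ b, a ∪ c))
  Sort:  a ∪ b ∪ c ∪ f(h(a, a)) ∪ g(h(a ∪ b, a ∪ c))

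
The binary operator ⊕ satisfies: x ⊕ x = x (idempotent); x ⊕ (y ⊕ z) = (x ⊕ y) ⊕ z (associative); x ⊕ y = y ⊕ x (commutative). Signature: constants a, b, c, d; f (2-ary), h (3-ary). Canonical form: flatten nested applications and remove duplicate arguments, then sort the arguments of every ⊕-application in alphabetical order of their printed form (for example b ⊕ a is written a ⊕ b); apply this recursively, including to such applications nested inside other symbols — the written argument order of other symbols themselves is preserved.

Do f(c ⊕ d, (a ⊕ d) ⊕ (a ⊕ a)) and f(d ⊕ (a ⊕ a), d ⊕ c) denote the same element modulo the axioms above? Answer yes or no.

Left:  f(c ⊕ d, (a ⊕ d) ⊕ (a ⊕ a))
  Focus inside:  (a ⊕ d) ⊕ (a ⊕ a)
  Merge nested applications:  a ⊕ d ⊕ a ⊕ a
  Drop duplicates:  drop duplicate a, a
  Sort:  a ⊕ d
  Rebuild:  f(c ⊕ d, a ⊕ d)
Right:  f(d ⊕ (a ⊕ a), d ⊕ c)
  Descend into:  d ⊕ (a ⊕ a)
  Merge nested applications:  d ⊕ a ⊕ a
  Deduplicate:  drop duplicate a
  Order the arguments:  a ⊕ d
  Reassemble:  f(a ⊕ d, c ⊕ d)

Answer: no — f(c ⊕ d, a ⊕ d) vs f(a ⊕ d, c ⊕ d)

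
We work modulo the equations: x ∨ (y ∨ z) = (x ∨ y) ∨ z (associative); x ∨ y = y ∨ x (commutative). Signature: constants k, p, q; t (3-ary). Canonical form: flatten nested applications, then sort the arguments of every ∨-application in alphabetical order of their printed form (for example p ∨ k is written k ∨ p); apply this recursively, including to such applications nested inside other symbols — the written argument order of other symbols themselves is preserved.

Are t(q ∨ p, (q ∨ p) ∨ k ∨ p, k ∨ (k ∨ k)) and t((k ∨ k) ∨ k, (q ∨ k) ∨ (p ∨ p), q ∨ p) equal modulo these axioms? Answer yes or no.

Left:  t(q ∨ p, (q ∨ p) ∨ k ∨ p, k ∨ (k ∨ k))
  Focus inside:  (q ∨ p) ∨ k ∨ p
  Un-nest:  q ∨ p ∨ k ∨ p
  Sort arguments:  k ∨ p ∨ p ∨ q
  Put back:  t(p ∨ q, k ∨ p ∨ p ∨ q, k ∨ k ∨ k)
Right:  t((k ∨ k) ∨ k, (q ∨ k) ∨ (p ∨ p), q ∨ p)
  Descend into:  (q ∨ k) ∨ (p ∨ p)
  Un-nest:  q ∨ k ∨ p ∨ p
  Sort arguments:  k ∨ p ∨ p ∨ q
  Rebuild:  t(k ∨ k ∨ k, k ∨ p ∨ p ∨ q, p ∨ q)

Answer: no — t(p ∨ q, k ∨ p ∨ p ∨ q, k ∨ k ∨ k) vs t(k ∨ k ∨ k, k ∨ p ∨ p ∨ q, p ∨ q)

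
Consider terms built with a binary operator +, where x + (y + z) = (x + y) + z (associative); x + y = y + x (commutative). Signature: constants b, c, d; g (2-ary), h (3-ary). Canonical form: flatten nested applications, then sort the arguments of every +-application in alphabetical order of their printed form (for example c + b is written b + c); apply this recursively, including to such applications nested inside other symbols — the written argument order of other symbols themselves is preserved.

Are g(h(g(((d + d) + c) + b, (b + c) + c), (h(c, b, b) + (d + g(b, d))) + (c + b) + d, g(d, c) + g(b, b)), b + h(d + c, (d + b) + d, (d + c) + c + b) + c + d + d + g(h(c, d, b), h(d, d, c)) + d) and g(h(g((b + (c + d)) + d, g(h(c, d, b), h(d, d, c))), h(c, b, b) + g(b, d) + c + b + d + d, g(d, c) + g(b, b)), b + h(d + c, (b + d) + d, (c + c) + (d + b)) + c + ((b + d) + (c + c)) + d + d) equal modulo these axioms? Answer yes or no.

Answer: no — g(h(g(b + c + d + d, b + c + c), b + c + d + d + g(b, d) + h(c, b, b), g(b, b) + g(d, c)), b + c + d + d + d + g(h(c, d, b), h(d, d, c)) + h(c + d, b + d + d, b + c + c + d)) vs g(h(g(b + c + d + d, g(h(c, d, b), h(d, d, c))), b + c + d + d + g(b, d) + h(c, b, b), g(b, b) + g(d, c)), b + b + c + c + c + d + d + d + h(c + d, b + d + d, b + c + c + d))

Derivation:
Left:  g(h(g(((d + d) + c) + b, (b + c) + c), (h(c, b, b) + (d + g(b, d))) + (c + b) + d, g(d, c) + g(b, b)), b + h(d + c, (d + b) + d, (d + c) + c + b) + c + d + d + g(h(c, d, b), h(d, d, c)) + d)
  Work inside:  b + h(d + c, (d + b) + d, (d + c) + c + b) + c + d + d + g(h(c, d, b), h(d, d, c)) + d
  Inside:  h(d + c, (d + b) + d, (d + c) + c + b)  →  h(c + d, b + d + d, b + c + c + d)
  Order the arguments:  b + c + d + d + d + g(h(c, d, b), h(d, d, c)) + h(c + d, b + d + d, b + c + c + d)
  Reassemble:  g(h(g(b + c + d + d, b + c + c), b + c + d + d + g(b, d) + h(c, b, b), g(b, b) + g(d, c)), b + c + d + d + d + g(h(c, d, b), h(d, d, c)) + h(c + d, b + d + d, b + c + c + d))
Right:  g(h(g((b + (c + d)) + d, g(h(c, d, b), h(d, d, c))), h(c, b, b) + g(b, d) + c + b + d + d, g(d, c) + g(b, b)), b + h(d + c, (b + d) + d, (c + c) + (d + b)) + c + ((b + d) + (c + c)) + d + d)
  Work inside:  b + h(d + c, (b + d) + d, (c + c) + (d + b)) + c + ((b + d) + (c + c)) + d + d
  Merge nested applications:  b + h(d + c, (b + d) + d, (c + c) + (d + b)) + c + b + d + c + c + d + d
  Simplify inside:  h(d + c, (b + d) + d, (c + c) + (d + b))  →  h(c + d, b + d + d, b + c + c + d)
  Sort arguments:  b + b + c + c + c + d + d + d + h(c + d, b + d + d, b + c + c + d)
  Reassemble:  g(h(g(b + c + d + d, g(h(c, d, b), h(d, d, c))), b + c + d + d + g(b, d) + h(c, b, b), g(b, b) + g(d, c)), b + b + c + c + c + d + d + d + h(c + d, b + d + d, b + c + c + d))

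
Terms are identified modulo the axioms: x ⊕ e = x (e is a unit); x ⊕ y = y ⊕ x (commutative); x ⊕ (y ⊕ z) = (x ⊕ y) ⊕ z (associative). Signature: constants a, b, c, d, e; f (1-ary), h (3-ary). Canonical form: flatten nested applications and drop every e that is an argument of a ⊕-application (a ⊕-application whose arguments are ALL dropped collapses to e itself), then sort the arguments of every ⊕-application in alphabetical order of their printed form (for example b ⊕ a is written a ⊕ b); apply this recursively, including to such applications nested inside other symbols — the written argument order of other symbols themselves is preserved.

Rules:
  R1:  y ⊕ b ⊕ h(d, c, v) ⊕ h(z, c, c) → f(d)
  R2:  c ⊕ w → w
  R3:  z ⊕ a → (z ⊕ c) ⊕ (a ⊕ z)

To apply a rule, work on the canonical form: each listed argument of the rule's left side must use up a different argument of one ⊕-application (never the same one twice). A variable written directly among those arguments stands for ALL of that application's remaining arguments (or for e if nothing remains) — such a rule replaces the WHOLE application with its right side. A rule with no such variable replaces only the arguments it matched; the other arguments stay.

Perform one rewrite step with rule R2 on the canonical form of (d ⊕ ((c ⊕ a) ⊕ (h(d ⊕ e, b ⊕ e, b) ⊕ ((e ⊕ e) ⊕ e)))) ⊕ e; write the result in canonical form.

Canonical form:  a ⊕ c ⊕ d ⊕ h(d, b, b)
Match R2:  consume c;  w := a ⊕ d ⊕ h(d, b, b)
The extension variable absorbs all remaining arguments, so the whole application is rewritten.
New term:  a ⊕ d ⊕ h(d, b, b)

Answer: a ⊕ d ⊕ h(d, b, b)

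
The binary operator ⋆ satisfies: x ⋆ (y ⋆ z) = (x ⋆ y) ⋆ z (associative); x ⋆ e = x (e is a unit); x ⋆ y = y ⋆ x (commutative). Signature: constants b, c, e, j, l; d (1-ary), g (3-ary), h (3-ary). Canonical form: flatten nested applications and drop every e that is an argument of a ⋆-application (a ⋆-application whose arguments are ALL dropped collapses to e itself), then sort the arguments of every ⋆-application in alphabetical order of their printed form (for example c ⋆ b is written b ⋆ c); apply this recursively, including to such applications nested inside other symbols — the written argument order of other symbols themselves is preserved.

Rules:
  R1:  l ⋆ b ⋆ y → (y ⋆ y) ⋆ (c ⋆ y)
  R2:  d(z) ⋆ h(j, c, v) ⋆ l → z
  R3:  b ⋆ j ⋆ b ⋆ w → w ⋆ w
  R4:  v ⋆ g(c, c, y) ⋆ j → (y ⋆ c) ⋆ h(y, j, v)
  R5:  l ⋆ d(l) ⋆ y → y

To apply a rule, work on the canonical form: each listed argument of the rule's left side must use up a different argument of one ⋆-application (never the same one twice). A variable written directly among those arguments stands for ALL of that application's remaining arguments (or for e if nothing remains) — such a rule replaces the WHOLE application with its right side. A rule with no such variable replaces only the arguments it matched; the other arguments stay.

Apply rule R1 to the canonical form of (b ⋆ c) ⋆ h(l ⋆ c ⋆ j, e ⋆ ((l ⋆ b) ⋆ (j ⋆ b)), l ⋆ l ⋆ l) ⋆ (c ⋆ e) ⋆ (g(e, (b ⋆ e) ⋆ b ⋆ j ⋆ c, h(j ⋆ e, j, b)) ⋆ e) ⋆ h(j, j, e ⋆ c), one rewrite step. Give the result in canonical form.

Answer: b ⋆ c ⋆ c ⋆ g(e, b ⋆ b ⋆ c ⋆ j, h(j, j, b)) ⋆ h(c ⋆ j ⋆ l, b ⋆ b ⋆ b ⋆ c ⋆ j ⋆ j ⋆ j, l ⋆ l ⋆ l) ⋆ h(j, j, c)

Derivation:
Canonical form:  b ⋆ c ⋆ c ⋆ g(e, b ⋆ b ⋆ c ⋆ j, h(j, j, b)) ⋆ h(c ⋆ j ⋆ l, b ⋆ b ⋆ j ⋆ l, l ⋆ l ⋆ l) ⋆ h(j, j, c)
R1 matches:  uses b, l;  y := b ⋆ j
The variable takes the whole remainder — replace the entire application.
Giving:  b ⋆ c ⋆ c ⋆ g(e, b ⋆ b ⋆ c ⋆ j, h(j, j, b)) ⋆ h(c ⋆ j ⋆ l, b ⋆ b ⋆ b ⋆ c ⋆ j ⋆ j ⋆ j, l ⋆ l ⋆ l) ⋆ h(j, j, c)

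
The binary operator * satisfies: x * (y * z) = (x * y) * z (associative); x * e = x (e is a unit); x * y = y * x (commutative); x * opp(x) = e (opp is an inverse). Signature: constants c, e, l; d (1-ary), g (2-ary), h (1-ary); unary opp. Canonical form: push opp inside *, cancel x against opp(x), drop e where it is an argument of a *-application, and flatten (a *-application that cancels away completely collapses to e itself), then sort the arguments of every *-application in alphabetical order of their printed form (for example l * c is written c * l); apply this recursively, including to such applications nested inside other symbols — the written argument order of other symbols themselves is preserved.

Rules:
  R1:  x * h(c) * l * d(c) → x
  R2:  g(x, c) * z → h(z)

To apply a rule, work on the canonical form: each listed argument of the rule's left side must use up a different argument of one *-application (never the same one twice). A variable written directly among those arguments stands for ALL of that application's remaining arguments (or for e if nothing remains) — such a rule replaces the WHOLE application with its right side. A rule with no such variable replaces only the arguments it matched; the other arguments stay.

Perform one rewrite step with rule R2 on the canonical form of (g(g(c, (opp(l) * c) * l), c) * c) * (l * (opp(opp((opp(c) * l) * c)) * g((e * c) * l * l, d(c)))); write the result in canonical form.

Canonical form:  c * g(c * l * l, d(c)) * g(g(c, c), c) * l * l
R2 matches:  uses g(g(c, c), c);  x := g(c, c), z := c * g(c * l * l, d(c)) * l * l
The variable takes the whole remainder — replace the entire application.
New term:  h(c * g(c * l * l, d(c)) * l * l)

Answer: h(c * g(c * l * l, d(c)) * l * l)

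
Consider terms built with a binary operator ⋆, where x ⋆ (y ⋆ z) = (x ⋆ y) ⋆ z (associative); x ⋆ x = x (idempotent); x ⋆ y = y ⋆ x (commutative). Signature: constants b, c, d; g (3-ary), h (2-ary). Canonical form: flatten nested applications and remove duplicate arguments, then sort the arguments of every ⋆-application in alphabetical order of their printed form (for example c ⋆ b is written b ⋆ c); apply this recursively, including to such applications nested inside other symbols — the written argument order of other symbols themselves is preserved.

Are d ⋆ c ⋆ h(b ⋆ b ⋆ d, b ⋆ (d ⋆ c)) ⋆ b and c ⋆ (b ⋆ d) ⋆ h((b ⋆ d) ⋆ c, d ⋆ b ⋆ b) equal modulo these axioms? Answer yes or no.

Left:  d ⋆ c ⋆ h(b ⋆ b ⋆ d, b ⋆ (d ⋆ c)) ⋆ b
  Canonicalize subterm:  h(b ⋆ b ⋆ d, b ⋆ (d ⋆ c))  →  h(b ⋆ d, b ⋆ c ⋆ d)
  Order the arguments:  b ⋆ c ⋆ d ⋆ h(b ⋆ d, b ⋆ c ⋆ d)
Right:  c ⋆ (b ⋆ d) ⋆ h((b ⋆ d) ⋆ c, d ⋆ b ⋆ b)
  Flatten:  c ⋆ b ⋆ d ⋆ h((b ⋆ d) ⋆ c, d ⋆ b ⋆ b)
  Inside:  h((b ⋆ d) ⋆ c, d ⋆ b ⋆ b)  →  h(b ⋆ c ⋆ d, b ⋆ d)
  Sort:  b ⋆ c ⋆ d ⋆ h(b ⋆ c ⋆ d, b ⋆ d)

Answer: no — b ⋆ c ⋆ d ⋆ h(b ⋆ d, b ⋆ c ⋆ d) vs b ⋆ c ⋆ d ⋆ h(b ⋆ c ⋆ d, b ⋆ d)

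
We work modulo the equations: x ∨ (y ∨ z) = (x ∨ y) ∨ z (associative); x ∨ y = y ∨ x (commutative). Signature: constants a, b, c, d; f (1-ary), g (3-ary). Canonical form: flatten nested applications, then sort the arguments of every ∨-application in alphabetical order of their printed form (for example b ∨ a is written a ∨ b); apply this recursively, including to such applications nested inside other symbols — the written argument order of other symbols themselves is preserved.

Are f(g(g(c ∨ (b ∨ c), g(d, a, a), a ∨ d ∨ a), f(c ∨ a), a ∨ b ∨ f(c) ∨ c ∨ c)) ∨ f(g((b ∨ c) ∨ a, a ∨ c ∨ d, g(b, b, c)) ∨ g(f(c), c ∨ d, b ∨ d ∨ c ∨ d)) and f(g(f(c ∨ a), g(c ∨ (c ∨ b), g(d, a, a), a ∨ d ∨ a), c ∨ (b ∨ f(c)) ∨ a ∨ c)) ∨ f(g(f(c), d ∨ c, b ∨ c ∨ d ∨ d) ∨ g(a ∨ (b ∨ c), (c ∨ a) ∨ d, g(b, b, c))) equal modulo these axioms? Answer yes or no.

Answer: no — f(g(a ∨ b ∨ c, a ∨ c ∨ d, g(b, b, c)) ∨ g(f(c), c ∨ d, b ∨ c ∨ d ∨ d)) ∨ f(g(g(b ∨ c ∨ c, g(d, a, a), a ∨ a ∨ d), f(a ∨ c), a ∨ b ∨ c ∨ c ∨ f(c))) vs f(g(a ∨ b ∨ c, a ∨ c ∨ d, g(b, b, c)) ∨ g(f(c), c ∨ d, b ∨ c ∨ d ∨ d)) ∨ f(g(f(a ∨ c), g(b ∨ c ∨ c, g(d, a, a), a ∨ a ∨ d), a ∨ b ∨ c ∨ c ∨ f(c)))

Derivation:
Left:  f(g(g(c ∨ (b ∨ c), g(d, a, a), a ∨ d ∨ a), f(c ∨ a), a ∨ b ∨ f(c) ∨ c ∨ c)) ∨ f(g((b ∨ c) ∨ a, a ∨ c ∨ d, g(b, b, c)) ∨ g(f(c), c ∨ d, b ∨ d ∨ c ∨ d))
  Canonicalize subterm:  f(g(g(c ∨ (b ∨ c), g(d, a, a), a ∨ d ∨ a), f(c ∨ a), a ∨ b ∨ f(c) ∨ c ∨ c))  →  f(g(g(b ∨ c ∨ c, g(d, a, a), a ∨ a ∨ d), f(a ∨ c), a ∨ b ∨ c ∨ c ∨ f(c)))
  Simplify inside:  f(g((b ∨ c) ∨ a, a ∨ c ∨ d, g(b, b, c)) ∨ g(f(c), c ∨ d, b ∨ d ∨ c ∨ d))  →  f(g(a ∨ b ∨ c, a ∨ c ∨ d, g(b, b, c)) ∨ g(f(c), c ∨ d, b ∨ c ∨ d ∨ d))
  Sort arguments:  f(g(a ∨ b ∨ c, a ∨ c ∨ d, g(b, b, c)) ∨ g(f(c), c ∨ d, b ∨ c ∨ d ∨ d)) ∨ f(g(g(b ∨ c ∨ c, g(d, a, a), a ∨ a ∨ d), f(a ∨ c), a ∨ b ∨ c ∨ c ∨ f(c)))
Right:  f(g(f(c ∨ a), g(c ∨ (c ∨ b), g(d, a, a), a ∨ d ∨ a), c ∨ (b ∨ f(c)) ∨ a ∨ c)) ∨ f(g(f(c), d ∨ c, b ∨ c ∨ d ∨ d) ∨ g(a ∨ (b ∨ c), (c ∨ a) ∨ d, g(b, b, c)))
  Simplify inside:  f(g(f(c ∨ a), g(c ∨ (c ∨ b), g(d, a, a), a ∨ d ∨ a), c ∨ (b ∨ f(c)) ∨ a ∨ c))  →  f(g(f(a ∨ c), g(b ∨ c ∨ c, g(d, a, a), a ∨ a ∨ d), a ∨ b ∨ c ∨ c ∨ f(c)))
  Inside:  f(g(f(c), d ∨ c, b ∨ c ∨ d ∨ d) ∨ g(a ∨ (b ∨ c), (c ∨ a) ∨ d, g(b, b, c)))  →  f(g(a ∨ b ∨ c, a ∨ c ∨ d, g(b, b, c)) ∨ g(f(c), c ∨ d, b ∨ c ∨ d ∨ d))
  Sort:  f(g(a ∨ b ∨ c, a ∨ c ∨ d, g(b, b, c)) ∨ g(f(c), c ∨ d, b ∨ c ∨ d ∨ d)) ∨ f(g(f(a ∨ c), g(b ∨ c ∨ c, g(d, a, a), a ∨ a ∨ d), a ∨ b ∨ c ∨ c ∨ f(c)))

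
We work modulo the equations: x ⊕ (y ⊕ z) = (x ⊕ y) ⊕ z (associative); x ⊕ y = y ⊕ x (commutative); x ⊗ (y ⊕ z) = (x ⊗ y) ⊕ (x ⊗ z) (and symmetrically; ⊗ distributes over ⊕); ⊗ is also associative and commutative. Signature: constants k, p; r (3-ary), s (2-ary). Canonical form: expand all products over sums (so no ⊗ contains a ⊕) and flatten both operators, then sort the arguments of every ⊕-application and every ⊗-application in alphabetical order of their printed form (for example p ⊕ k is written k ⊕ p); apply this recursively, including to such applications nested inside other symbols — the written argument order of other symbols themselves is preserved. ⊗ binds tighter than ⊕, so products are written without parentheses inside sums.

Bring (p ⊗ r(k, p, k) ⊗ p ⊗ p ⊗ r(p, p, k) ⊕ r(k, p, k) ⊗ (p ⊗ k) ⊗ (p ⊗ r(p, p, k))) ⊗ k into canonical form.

Answer: k ⊗ k ⊗ p ⊗ p ⊗ r(k, p, k) ⊗ r(p, p, k) ⊕ k ⊗ p ⊗ p ⊗ p ⊗ r(k, p, k) ⊗ r(p, p, k)

Derivation:
Distribute:  k ⊗ p ⊗ p ⊗ p ⊗ r(k, p, k) ⊗ r(p, p, k) ⊕ k ⊗ k ⊗ p ⊗ p ⊗ r(k, p, k) ⊗ r(p, p, k)
Order the arguments:  k ⊗ k ⊗ p ⊗ p ⊗ r(k, p, k) ⊗ r(p, p, k) ⊕ k ⊗ p ⊗ p ⊗ p ⊗ r(k, p, k) ⊗ r(p, p, k)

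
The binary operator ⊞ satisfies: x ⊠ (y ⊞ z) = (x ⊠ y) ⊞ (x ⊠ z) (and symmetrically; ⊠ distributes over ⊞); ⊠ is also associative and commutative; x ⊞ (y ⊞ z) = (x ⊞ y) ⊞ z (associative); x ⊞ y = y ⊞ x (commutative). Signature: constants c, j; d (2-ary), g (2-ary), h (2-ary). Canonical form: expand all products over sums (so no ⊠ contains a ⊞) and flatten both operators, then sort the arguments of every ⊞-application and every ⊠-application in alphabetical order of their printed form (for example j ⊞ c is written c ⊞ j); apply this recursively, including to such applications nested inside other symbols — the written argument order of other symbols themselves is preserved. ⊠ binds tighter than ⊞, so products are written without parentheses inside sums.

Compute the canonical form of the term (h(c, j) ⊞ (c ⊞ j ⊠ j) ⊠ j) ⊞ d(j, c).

Answer: c ⊠ j ⊞ d(j, c) ⊞ h(c, j) ⊞ j ⊠ j ⊠ j

Derivation:
Expand:  h(c, j) ⊞ c ⊠ j ⊞ j ⊠ j ⊠ j ⊞ d(j, c)
Sort arguments:  c ⊠ j ⊞ d(j, c) ⊞ h(c, j) ⊞ j ⊠ j ⊠ j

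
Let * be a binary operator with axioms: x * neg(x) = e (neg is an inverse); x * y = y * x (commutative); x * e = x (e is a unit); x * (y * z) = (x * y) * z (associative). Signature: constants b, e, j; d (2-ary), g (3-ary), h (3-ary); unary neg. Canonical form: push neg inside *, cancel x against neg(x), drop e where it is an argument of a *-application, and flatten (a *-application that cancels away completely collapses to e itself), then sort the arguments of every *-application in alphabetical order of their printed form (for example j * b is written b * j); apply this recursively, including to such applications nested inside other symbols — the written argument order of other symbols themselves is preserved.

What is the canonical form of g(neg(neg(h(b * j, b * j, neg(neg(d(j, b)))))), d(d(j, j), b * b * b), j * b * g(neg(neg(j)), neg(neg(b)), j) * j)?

Answer: g(h(b * j, b * j, d(j, b)), d(d(j, j), b * b * b), b * g(j, b, j) * j * j)

Derivation:
Focus inside:  j * b * g(neg(neg(j)), neg(neg(b)), j) * j
Push neg inside:  distribute neg over * and collapse double neg
Collect terms:  j * j * b * g(j, b, j)
Sort:  b * g(j, b, j) * j * j
Rebuild:  g(h(b * j, b * j, d(j, b)), d(d(j, j), b * b * b), b * g(j, b, j) * j * j)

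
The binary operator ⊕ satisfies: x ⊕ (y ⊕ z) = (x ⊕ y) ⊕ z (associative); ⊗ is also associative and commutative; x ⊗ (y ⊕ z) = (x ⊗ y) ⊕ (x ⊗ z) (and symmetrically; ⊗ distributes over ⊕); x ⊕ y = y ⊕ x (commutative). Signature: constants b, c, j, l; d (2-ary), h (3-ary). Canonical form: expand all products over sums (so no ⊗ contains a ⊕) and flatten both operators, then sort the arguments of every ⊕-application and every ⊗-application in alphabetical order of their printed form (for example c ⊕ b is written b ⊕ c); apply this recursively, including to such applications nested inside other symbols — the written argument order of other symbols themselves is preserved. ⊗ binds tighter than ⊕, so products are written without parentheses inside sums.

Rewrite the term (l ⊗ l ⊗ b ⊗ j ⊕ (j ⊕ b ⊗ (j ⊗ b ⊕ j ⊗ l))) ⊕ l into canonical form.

Answer: b ⊗ b ⊗ j ⊕ b ⊗ j ⊗ l ⊕ b ⊗ j ⊗ l ⊗ l ⊕ j ⊕ l

Derivation:
Expand:  b ⊗ j ⊗ l ⊗ l ⊕ j ⊕ b ⊗ b ⊗ j ⊕ b ⊗ j ⊗ l ⊕ l
Sort arguments:  b ⊗ b ⊗ j ⊕ b ⊗ j ⊗ l ⊕ b ⊗ j ⊗ l ⊗ l ⊕ j ⊕ l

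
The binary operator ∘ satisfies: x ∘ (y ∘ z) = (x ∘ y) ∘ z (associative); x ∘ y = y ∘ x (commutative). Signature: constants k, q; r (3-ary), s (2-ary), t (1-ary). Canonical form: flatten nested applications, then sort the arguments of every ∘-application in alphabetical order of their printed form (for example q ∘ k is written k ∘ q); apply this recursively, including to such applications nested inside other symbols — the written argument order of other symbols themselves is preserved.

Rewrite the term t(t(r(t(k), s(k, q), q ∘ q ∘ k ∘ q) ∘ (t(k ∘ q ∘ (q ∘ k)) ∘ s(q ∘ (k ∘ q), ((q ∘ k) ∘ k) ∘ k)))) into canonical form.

Work inside:  r(t(k), s(k, q), q ∘ q ∘ k ∘ q) ∘ (t(k ∘ q ∘ (q ∘ k)) ∘ s(q ∘ (k ∘ q), ((q ∘ k) ∘ k) ∘ k))
Un-nest:  r(t(k), s(k, q), q ∘ q ∘ k ∘ q) ∘ t(k ∘ q ∘ (q ∘ k)) ∘ s(q ∘ (k ∘ q), ((q ∘ k) ∘ k) ∘ k)
Inside:  r(t(k), s(k, q), q ∘ q ∘ k ∘ q)  →  r(t(k), s(k, q), k ∘ q ∘ q ∘ q)
Canonicalize subterm:  t(k ∘ q ∘ (q ∘ k))  →  t(k ∘ k ∘ q ∘ q)
Simplify inside:  s(q ∘ (k ∘ q), ((q ∘ k) ∘ k) ∘ k)  →  s(k ∘ q ∘ q, k ∘ k ∘ k ∘ q)
Sort:  r(t(k), s(k, q), k ∘ q ∘ q ∘ q) ∘ s(k ∘ q ∘ q, k ∘ k ∘ k ∘ q) ∘ t(k ∘ k ∘ q ∘ q)
Put back:  t(t(r(t(k), s(k, q), k ∘ q ∘ q ∘ q) ∘ s(k ∘ q ∘ q, k ∘ k ∘ k ∘ q) ∘ t(k ∘ k ∘ q ∘ q)))

Answer: t(t(r(t(k), s(k, q), k ∘ q ∘ q ∘ q) ∘ s(k ∘ q ∘ q, k ∘ k ∘ k ∘ q) ∘ t(k ∘ k ∘ q ∘ q)))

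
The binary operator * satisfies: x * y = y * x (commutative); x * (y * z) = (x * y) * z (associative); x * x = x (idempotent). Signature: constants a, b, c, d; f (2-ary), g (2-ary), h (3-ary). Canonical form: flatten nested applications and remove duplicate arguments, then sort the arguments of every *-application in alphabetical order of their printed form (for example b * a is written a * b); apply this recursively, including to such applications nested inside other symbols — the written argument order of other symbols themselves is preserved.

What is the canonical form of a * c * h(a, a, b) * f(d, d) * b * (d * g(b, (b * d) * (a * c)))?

Answer: a * b * c * d * f(d, d) * g(b, a * b * c * d) * h(a, a, b)

Derivation:
Flatten:  a * c * h(a, a, b) * f(d, d) * b * d * g(b, (b * d) * (a * c))
Inside:  g(b, (b * d) * (a * c))  →  g(b, a * b * c * d)
Sort arguments:  a * b * c * d * f(d, d) * g(b, a * b * c * d) * h(a, a, b)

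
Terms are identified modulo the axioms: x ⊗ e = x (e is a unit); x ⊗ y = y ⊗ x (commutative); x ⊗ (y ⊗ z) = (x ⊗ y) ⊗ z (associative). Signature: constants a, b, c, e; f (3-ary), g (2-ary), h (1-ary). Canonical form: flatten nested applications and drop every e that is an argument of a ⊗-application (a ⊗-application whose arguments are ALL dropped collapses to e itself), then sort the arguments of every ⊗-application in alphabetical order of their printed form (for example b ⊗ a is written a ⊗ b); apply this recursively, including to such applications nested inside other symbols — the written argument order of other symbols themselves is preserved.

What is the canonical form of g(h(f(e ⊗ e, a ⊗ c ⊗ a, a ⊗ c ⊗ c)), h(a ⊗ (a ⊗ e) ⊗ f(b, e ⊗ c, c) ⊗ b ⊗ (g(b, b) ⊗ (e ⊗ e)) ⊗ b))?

Focus inside:  a ⊗ (a ⊗ e) ⊗ f(b, e ⊗ c, c) ⊗ b ⊗ (g(b, b) ⊗ (e ⊗ e)) ⊗ b
Merge nested applications:  a ⊗ a ⊗ e ⊗ f(b, e ⊗ c, c) ⊗ b ⊗ g(b, b) ⊗ e ⊗ e ⊗ b
Simplify inside:  f(b, e ⊗ c, c)  →  f(b, c, c)
Unit:  drop e (×3)
Sort:  a ⊗ a ⊗ b ⊗ b ⊗ f(b, c, c) ⊗ g(b, b)
Put back:  g(h(f(e, a ⊗ a ⊗ c, a ⊗ c ⊗ c)), h(a ⊗ a ⊗ b ⊗ b ⊗ f(b, c, c) ⊗ g(b, b)))

Answer: g(h(f(e, a ⊗ a ⊗ c, a ⊗ c ⊗ c)), h(a ⊗ a ⊗ b ⊗ b ⊗ f(b, c, c) ⊗ g(b, b)))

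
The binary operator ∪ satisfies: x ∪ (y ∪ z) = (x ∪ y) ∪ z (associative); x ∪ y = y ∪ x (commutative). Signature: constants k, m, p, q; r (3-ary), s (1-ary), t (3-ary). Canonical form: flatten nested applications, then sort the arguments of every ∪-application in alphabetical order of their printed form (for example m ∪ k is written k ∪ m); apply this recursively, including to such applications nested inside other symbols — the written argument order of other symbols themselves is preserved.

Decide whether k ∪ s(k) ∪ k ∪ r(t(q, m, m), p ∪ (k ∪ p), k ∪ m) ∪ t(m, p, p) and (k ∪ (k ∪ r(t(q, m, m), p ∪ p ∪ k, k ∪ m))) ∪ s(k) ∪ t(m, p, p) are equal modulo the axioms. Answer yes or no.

Answer: yes — both canonical forms are k ∪ k ∪ r(t(q, m, m), k ∪ p ∪ p, k ∪ m) ∪ s(k) ∪ t(m, p, p)

Derivation:
Left:  k ∪ s(k) ∪ k ∪ r(t(q, m, m), p ∪ (k ∪ p), k ∪ m) ∪ t(m, p, p)
  Simplify inside:  r(t(q, m, m), p ∪ (k ∪ p), k ∪ m)  →  r(t(q, m, m), k ∪ p ∪ p, k ∪ m)
  Sort arguments:  k ∪ k ∪ r(t(q, m, m), k ∪ p ∪ p, k ∪ m) ∪ s(k) ∪ t(m, p, p)
Right:  (k ∪ (k ∪ r(t(q, m, m), p ∪ p ∪ k, k ∪ m))) ∪ s(k) ∪ t(m, p, p)
  Flatten:  k ∪ k ∪ r(t(q, m, m), p ∪ p ∪ k, k ∪ m) ∪ s(k) ∪ t(m, p, p)
  Canonicalize subterm:  r(t(q, m, m), p ∪ p ∪ k, k ∪ m)  →  r(t(q, m, m), k ∪ p ∪ p, k ∪ m)
  Sort arguments:  k ∪ k ∪ r(t(q, m, m), k ∪ p ∪ p, k ∪ m) ∪ s(k) ∪ t(m, p, p)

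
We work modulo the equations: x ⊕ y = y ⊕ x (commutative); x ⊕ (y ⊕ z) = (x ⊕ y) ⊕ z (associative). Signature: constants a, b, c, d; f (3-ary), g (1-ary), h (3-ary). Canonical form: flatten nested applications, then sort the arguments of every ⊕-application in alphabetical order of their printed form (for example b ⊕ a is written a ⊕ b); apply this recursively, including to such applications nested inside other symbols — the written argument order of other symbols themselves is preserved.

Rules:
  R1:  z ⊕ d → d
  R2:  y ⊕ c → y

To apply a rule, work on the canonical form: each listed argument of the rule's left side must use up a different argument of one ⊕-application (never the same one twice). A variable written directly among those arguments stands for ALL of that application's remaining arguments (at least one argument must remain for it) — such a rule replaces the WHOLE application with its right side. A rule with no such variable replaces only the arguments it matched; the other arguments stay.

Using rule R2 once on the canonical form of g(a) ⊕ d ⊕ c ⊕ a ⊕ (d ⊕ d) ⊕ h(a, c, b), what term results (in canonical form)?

Answer: a ⊕ d ⊕ d ⊕ d ⊕ g(a) ⊕ h(a, c, b)

Derivation:
Canonical form:  a ⊕ c ⊕ d ⊕ d ⊕ d ⊕ g(a) ⊕ h(a, c, b)
Match R2:  consume c;  y := a ⊕ d ⊕ d ⊕ d ⊕ g(a) ⊕ h(a, c, b)
Every leftover argument binds to the variable; the entire application is replaced.
New term:  a ⊕ d ⊕ d ⊕ d ⊕ g(a) ⊕ h(a, c, b)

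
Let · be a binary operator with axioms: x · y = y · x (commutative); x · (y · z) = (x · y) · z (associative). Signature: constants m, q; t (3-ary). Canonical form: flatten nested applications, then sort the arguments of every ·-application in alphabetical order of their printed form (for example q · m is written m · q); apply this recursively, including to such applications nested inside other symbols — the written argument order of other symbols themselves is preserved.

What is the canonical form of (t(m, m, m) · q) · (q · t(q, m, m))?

Answer: q · q · t(m, m, m) · t(q, m, m)

Derivation:
Merge nested applications:  t(m, m, m) · q · q · t(q, m, m)
Sort:  q · q · t(m, m, m) · t(q, m, m)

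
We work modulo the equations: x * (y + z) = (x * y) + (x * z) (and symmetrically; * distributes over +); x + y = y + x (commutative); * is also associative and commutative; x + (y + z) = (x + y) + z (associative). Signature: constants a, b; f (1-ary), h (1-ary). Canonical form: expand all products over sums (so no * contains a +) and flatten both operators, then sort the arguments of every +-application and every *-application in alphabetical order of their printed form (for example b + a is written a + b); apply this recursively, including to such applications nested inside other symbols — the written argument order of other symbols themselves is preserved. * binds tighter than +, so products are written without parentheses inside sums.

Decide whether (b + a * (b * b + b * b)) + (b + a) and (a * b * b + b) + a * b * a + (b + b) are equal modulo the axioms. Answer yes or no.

Answer: no — a + a * b * b + a * b * b + b + b vs a * a * b + a * b * b + b + b + b

Derivation:
Left:  (b + a * (b * b + b * b)) + (b + a)
  Distribute:  b + a * b * b + a * b * b + b + a
  Sort arguments:  a + a * b * b + a * b * b + b + b
Right:  (a * b * b + b) + a * b * a + (b + b)
  Merge nested applications:  a * b * b + b + a * a * b + b + b
  Sort:  a * a * b + a * b * b + b + b + b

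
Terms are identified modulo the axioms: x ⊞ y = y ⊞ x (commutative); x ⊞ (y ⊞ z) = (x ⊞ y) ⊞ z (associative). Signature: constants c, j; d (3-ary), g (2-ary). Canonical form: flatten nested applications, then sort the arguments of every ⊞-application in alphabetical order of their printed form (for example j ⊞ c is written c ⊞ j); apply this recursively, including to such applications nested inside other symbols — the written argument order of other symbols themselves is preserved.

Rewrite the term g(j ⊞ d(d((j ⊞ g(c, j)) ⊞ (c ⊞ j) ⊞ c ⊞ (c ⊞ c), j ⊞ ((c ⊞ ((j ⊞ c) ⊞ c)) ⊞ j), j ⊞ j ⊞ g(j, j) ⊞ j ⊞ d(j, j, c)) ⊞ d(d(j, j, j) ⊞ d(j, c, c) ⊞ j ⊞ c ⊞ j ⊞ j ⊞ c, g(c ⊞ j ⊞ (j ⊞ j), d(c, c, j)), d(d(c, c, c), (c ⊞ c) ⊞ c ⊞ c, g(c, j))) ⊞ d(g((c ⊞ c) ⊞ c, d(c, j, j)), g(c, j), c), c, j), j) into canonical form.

Answer: g(d(d(c ⊞ c ⊞ c ⊞ c ⊞ g(c, j) ⊞ j ⊞ j, c ⊞ c ⊞ c ⊞ j ⊞ j ⊞ j, d(j, j, c) ⊞ g(j, j) ⊞ j ⊞ j ⊞ j) ⊞ d(c ⊞ c ⊞ d(j, c, c) ⊞ d(j, j, j) ⊞ j ⊞ j ⊞ j, g(c ⊞ j ⊞ j ⊞ j, d(c, c, j)), d(d(c, c, c), c ⊞ c ⊞ c ⊞ c, g(c, j))) ⊞ d(g(c ⊞ c ⊞ c, d(c, j, j)), g(c, j), c), c, j) ⊞ j, j)

Derivation:
Work inside:  j ⊞ d(d((j ⊞ g(c, j)) ⊞ (c ⊞ j) ⊞ c ⊞ (c ⊞ c), j ⊞ ((c ⊞ ((j ⊞ c) ⊞ c)) ⊞ j), j ⊞ j ⊞ g(j, j) ⊞ j ⊞ d(j, j, c)) ⊞ d(d(j, j, j) ⊞ d(j, c, c) ⊞ j ⊞ c ⊞ j ⊞ j ⊞ c, g(c ⊞ j ⊞ (j ⊞ j), d(c, c, j)), d(d(c, c, c), (c ⊞ c) ⊞ c ⊞ c, g(c, j))) ⊞ d(g((c ⊞ c) ⊞ c, d(c, j, j)), g(c, j), c), c, j)
Canonicalize subterm:  d(d((j ⊞ g(c, j)) ⊞ (c ⊞ j) ⊞ c ⊞ (c ⊞ c), j ⊞ ((c ⊞ ((j ⊞ c) ⊞ c)) ⊞ j), j ⊞ j ⊞ g(j, j) ⊞ j ⊞ d(j, j, c)) ⊞ d(d(j, j, j) ⊞ d(j, c, c) ⊞ j ⊞ c ⊞ j ⊞ j ⊞ c, g(c ⊞ j ⊞ (j ⊞ j), d(c, c, j)), d(d(c, c, c), (c ⊞ c) ⊞ c ⊞ c, g(c, j))) ⊞ d(g((c ⊞ c) ⊞ c, d(c, j, j)), g(c, j), c), c, j)  →  d(d(c ⊞ c ⊞ c ⊞ c ⊞ g(c, j) ⊞ j ⊞ j, c ⊞ c ⊞ c ⊞ j ⊞ j ⊞ j, d(j, j, c) ⊞ g(j, j) ⊞ j ⊞ j ⊞ j) ⊞ d(c ⊞ c ⊞ d(j, c, c) ⊞ d(j, j, j) ⊞ j ⊞ j ⊞ j, g(c ⊞ j ⊞ j ⊞ j, d(c, c, j)), d(d(c, c, c), c ⊞ c ⊞ c ⊞ c, g(c, j))) ⊞ d(g(c ⊞ c ⊞ c, d(c, j, j)), g(c, j), c), c, j)
Sort arguments:  d(d(c ⊞ c ⊞ c ⊞ c ⊞ g(c, j) ⊞ j ⊞ j, c ⊞ c ⊞ c ⊞ j ⊞ j ⊞ j, d(j, j, c) ⊞ g(j, j) ⊞ j ⊞ j ⊞ j) ⊞ d(c ⊞ c ⊞ d(j, c, c) ⊞ d(j, j, j) ⊞ j ⊞ j ⊞ j, g(c ⊞ j ⊞ j ⊞ j, d(c, c, j)), d(d(c, c, c), c ⊞ c ⊞ c ⊞ c, g(c, j))) ⊞ d(g(c ⊞ c ⊞ c, d(c, j, j)), g(c, j), c), c, j) ⊞ j
Reassemble:  g(d(d(c ⊞ c ⊞ c ⊞ c ⊞ g(c, j) ⊞ j ⊞ j, c ⊞ c ⊞ c ⊞ j ⊞ j ⊞ j, d(j, j, c) ⊞ g(j, j) ⊞ j ⊞ j ⊞ j) ⊞ d(c ⊞ c ⊞ d(j, c, c) ⊞ d(j, j, j) ⊞ j ⊞ j ⊞ j, g(c ⊞ j ⊞ j ⊞ j, d(c, c, j)), d(d(c, c, c), c ⊞ c ⊞ c ⊞ c, g(c, j))) ⊞ d(g(c ⊞ c ⊞ c, d(c, j, j)), g(c, j), c), c, j) ⊞ j, j)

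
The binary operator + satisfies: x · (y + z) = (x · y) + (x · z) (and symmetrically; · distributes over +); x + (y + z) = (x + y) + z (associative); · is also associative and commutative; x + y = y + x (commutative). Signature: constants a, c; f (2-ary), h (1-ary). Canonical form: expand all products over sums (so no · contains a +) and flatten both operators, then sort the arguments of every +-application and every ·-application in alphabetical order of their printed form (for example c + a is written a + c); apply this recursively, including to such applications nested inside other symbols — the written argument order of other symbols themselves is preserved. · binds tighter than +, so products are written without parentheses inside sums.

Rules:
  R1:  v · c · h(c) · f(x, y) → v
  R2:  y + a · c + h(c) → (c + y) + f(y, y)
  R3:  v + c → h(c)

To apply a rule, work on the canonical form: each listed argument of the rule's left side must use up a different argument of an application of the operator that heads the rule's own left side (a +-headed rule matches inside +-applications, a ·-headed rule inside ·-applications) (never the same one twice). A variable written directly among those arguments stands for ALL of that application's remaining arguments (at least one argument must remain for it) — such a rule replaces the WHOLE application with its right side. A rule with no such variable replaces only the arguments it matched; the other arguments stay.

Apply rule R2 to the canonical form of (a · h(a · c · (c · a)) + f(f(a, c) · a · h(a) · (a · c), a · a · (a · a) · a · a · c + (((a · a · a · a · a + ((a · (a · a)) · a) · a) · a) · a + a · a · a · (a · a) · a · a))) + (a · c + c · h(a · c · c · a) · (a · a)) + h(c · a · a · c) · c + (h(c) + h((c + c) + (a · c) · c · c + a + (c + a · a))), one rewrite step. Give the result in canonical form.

Answer: a · a · c · h(a · a · c · c) + a · h(a · a · c · c) + c + c · h(a · a · c · c) + f(a · a · c · f(a, c) · h(a), a · a · a · a · a · a · a + a · a · a · a · a · a · a + a · a · a · a · a · a · a + a · a · a · a · a · a · c) + f(a · a · c · h(a · a · c · c) + a · h(a · a · c · c) + c · h(a · a · c · c) + f(a · a · c · f(a, c) · h(a), a · a · a · a · a · a · a + a · a · a · a · a · a · a + a · a · a · a · a · a · a + a · a · a · a · a · a · c) + h(a + a · a + a · c · c · c + c + c + c), a · a · c · h(a · a · c · c) + a · h(a · a · c · c) + c · h(a · a · c · c) + f(a · a · c · f(a, c) · h(a), a · a · a · a · a · a · a + a · a · a · a · a · a · a + a · a · a · a · a · a · a + a · a · a · a · a · a · c) + h(a + a · a + a · c · c · c + c + c + c)) + h(a + a · a + a · c · c · c + c + c + c)

Derivation:
Canonical form:  a · a · c · h(a · a · c · c) + a · c + a · h(a · a · c · c) + c · h(a · a · c · c) + f(a · a · c · f(a, c) · h(a), a · a · a · a · a · a · a + a · a · a · a · a · a · a + a · a · a · a · a · a · a + a · a · a · a · a · a · c) + h(a + a · a + a · c · c · c + c + c + c) + h(c)
R2 matches:  uses a · c, h(c);  y := a · a · c · h(a · a · c · c) + a · h(a · a · c · c) + c · h(a · a · c · c) + f(a · a · c · f(a, c) · h(a), a · a · a · a · a · a · a + a · a · a · a · a · a · a + a · a · a · a · a · a · a + a · a · a · a · a · a · c) + h(a + a · a + a · c · c · c + c + c + c)
Every leftover argument binds to the variable; the entire application is replaced.
New term:  a · a · c · h(a · a · c · c) + a · h(a · a · c · c) + c + c · h(a · a · c · c) + f(a · a · c · f(a, c) · h(a), a · a · a · a · a · a · a + a · a · a · a · a · a · a + a · a · a · a · a · a · a + a · a · a · a · a · a · c) + f(a · a · c · h(a · a · c · c) + a · h(a · a · c · c) + c · h(a · a · c · c) + f(a · a · c · f(a, c) · h(a), a · a · a · a · a · a · a + a · a · a · a · a · a · a + a · a · a · a · a · a · a + a · a · a · a · a · a · c) + h(a + a · a + a · c · c · c + c + c + c), a · a · c · h(a · a · c · c) + a · h(a · a · c · c) + c · h(a · a · c · c) + f(a · a · c · f(a, c) · h(a), a · a · a · a · a · a · a + a · a · a · a · a · a · a + a · a · a · a · a · a · a + a · a · a · a · a · a · c) + h(a + a · a + a · c · c · c + c + c + c)) + h(a + a · a + a · c · c · c + c + c + c)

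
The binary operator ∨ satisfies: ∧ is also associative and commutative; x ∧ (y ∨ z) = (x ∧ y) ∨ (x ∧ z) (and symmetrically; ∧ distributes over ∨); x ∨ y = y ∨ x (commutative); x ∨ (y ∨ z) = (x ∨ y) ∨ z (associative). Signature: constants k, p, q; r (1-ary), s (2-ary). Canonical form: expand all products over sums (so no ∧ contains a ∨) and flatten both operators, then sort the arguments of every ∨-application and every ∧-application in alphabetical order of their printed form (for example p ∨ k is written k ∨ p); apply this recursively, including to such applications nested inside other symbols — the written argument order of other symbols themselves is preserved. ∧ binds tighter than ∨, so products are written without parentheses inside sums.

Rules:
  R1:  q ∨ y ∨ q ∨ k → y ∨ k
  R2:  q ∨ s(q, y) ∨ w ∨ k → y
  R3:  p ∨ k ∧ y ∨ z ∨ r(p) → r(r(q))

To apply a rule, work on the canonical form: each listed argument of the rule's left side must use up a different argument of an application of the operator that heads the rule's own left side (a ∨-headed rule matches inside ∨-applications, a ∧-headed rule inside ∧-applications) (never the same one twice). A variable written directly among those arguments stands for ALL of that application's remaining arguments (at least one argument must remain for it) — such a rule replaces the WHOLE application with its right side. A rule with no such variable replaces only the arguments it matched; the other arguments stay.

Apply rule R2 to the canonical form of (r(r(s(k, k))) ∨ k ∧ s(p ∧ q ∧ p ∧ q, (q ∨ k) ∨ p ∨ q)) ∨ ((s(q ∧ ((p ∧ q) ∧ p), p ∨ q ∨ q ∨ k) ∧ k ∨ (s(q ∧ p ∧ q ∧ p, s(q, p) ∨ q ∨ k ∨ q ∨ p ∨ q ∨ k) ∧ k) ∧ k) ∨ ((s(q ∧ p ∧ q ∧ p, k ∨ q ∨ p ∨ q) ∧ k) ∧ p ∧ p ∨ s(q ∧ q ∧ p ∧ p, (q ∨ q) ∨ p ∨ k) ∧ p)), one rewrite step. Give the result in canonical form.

Canonical form:  k ∧ k ∧ s(p ∧ p ∧ q ∧ q, k ∨ k ∨ p ∨ q ∨ q ∨ q ∨ s(q, p)) ∨ k ∧ p ∧ p ∧ s(p ∧ p ∧ q ∧ q, k ∨ p ∨ q ∨ q) ∨ k ∧ s(p ∧ p ∧ q ∧ q, k ∨ p ∨ q ∨ q) ∨ k ∧ s(p ∧ p ∧ q ∧ q, k ∨ p ∨ q ∨ q) ∨ p ∧ s(p ∧ p ∧ q ∧ q, k ∨ p ∨ q ∨ q) ∨ r(r(s(k, k)))
Apply R2:  consuming k, q, s(q, p);  w := k ∨ p ∨ q ∨ q, y := p
The variable takes the whole remainder — replace the entire application.
Result:  k ∧ k ∧ s(p ∧ p ∧ q ∧ q, p) ∨ k ∧ p ∧ p ∧ s(p ∧ p ∧ q ∧ q, k ∨ p ∨ q ∨ q) ∨ k ∧ s(p ∧ p ∧ q ∧ q, k ∨ p ∨ q ∨ q) ∨ k ∧ s(p ∧ p ∧ q ∧ q, k ∨ p ∨ q ∨ q) ∨ p ∧ s(p ∧ p ∧ q ∧ q, k ∨ p ∨ q ∨ q) ∨ r(r(s(k, k)))

Answer: k ∧ k ∧ s(p ∧ p ∧ q ∧ q, p) ∨ k ∧ p ∧ p ∧ s(p ∧ p ∧ q ∧ q, k ∨ p ∨ q ∨ q) ∨ k ∧ s(p ∧ p ∧ q ∧ q, k ∨ p ∨ q ∨ q) ∨ k ∧ s(p ∧ p ∧ q ∧ q, k ∨ p ∨ q ∨ q) ∨ p ∧ s(p ∧ p ∧ q ∧ q, k ∨ p ∨ q ∨ q) ∨ r(r(s(k, k)))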